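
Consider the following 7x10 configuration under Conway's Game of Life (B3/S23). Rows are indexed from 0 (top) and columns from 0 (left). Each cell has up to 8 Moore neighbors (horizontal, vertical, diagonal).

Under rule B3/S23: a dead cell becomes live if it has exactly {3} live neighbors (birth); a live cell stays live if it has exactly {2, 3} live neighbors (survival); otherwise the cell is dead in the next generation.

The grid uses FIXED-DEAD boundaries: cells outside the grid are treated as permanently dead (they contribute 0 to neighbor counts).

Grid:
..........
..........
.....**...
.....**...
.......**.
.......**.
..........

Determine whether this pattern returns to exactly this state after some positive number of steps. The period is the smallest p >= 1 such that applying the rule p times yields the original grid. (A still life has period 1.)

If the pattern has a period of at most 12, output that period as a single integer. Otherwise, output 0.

Answer: 2

Derivation:
Simulating and comparing each generation to the original:
Gen 0 (original, given above): 8 live cells
Gen 1: 6 live cells, differs from original
Gen 2: 8 live cells, MATCHES original -> period = 2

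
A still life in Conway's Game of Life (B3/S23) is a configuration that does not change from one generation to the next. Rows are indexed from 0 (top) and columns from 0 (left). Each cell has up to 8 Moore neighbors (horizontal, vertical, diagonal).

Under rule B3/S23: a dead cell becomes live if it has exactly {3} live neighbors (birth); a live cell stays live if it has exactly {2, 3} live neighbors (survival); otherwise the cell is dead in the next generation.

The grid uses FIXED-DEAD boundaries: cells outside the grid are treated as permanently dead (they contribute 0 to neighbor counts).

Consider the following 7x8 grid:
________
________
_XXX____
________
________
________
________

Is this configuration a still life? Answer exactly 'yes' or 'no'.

Answer: no

Derivation:
Compute generation 1 and compare to generation 0 (given above):
Generation 1:
________
__X_____
__X_____
__X_____
________
________
________
Cell (1,2) differs: gen0=0 vs gen1=1 -> NOT a still life.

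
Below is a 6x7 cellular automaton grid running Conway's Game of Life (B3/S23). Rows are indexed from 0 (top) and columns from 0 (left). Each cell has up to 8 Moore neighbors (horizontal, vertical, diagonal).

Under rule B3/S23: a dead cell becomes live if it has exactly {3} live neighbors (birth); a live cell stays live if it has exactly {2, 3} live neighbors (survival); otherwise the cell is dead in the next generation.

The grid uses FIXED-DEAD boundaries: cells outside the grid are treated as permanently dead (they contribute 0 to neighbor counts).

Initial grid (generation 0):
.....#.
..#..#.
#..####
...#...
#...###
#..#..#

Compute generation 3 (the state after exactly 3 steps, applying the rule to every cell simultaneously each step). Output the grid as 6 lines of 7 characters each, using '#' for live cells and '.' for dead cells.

Simulating step by step:
Generation 0 (given above): 16 live cells
Generation 1: 12 live cells
.......
...#...
..##.##
...#...
...####
....#.#
Generation 2: 10 live cells
.......
..###..
..##...
.......
...#..#
...##.#
Generation 3: 13 live cells
(generation 3 grid is the final answer)

Answer: ...#...
..#.#..
..#.#..
..##...
...###.
...###.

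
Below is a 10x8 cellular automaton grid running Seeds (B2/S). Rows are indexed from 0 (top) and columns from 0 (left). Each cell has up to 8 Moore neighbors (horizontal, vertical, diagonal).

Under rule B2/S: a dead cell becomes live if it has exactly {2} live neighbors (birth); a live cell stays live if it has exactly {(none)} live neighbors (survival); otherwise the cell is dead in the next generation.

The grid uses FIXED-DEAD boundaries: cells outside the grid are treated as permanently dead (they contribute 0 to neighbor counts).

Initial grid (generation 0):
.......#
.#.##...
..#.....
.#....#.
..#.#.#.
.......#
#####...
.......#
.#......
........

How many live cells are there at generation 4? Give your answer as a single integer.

Answer: 21

Derivation:
Simulating step by step:
Generation 0 (given above): 18 live cells
Generation 1: 14 live cells
..###...
........
#...##..
.......#
.#.#....
#.....#.
......##
....#...
........
........
Generation 2: 19 live cells
........
.##.....
......#.
####.##.
#.#...##
.##..#..
........
.....###
........
........
Generation 3: 14 live cells
.##.....
........
....#..#
....#...
........
#..#...#
.##.#..#
........
.....#.#
........
Generation 4: 21 live cells
........
.###....
...#.#..
...#.#..
...##...
....#.#.
#.....#.
.#####.#
......#.
......#.
Population at generation 4: 21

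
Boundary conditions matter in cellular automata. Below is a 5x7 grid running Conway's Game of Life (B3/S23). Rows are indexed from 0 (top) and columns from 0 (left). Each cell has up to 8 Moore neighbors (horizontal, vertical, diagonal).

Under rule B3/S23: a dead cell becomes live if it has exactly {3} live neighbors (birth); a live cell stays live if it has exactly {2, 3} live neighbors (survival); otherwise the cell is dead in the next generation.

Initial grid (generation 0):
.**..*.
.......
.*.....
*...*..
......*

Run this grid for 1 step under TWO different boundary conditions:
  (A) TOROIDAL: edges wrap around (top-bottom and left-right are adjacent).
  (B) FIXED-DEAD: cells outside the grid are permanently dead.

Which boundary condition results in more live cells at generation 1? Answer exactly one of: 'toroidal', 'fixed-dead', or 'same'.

Under TOROIDAL boundary, generation 1:
.......
.**....
.......
*......
**...**
Population = 7

Under FIXED-DEAD boundary, generation 1:
.......
.**....
.......
.......
.......
Population = 2

Comparison: toroidal=7, fixed-dead=2 -> toroidal

Answer: toroidal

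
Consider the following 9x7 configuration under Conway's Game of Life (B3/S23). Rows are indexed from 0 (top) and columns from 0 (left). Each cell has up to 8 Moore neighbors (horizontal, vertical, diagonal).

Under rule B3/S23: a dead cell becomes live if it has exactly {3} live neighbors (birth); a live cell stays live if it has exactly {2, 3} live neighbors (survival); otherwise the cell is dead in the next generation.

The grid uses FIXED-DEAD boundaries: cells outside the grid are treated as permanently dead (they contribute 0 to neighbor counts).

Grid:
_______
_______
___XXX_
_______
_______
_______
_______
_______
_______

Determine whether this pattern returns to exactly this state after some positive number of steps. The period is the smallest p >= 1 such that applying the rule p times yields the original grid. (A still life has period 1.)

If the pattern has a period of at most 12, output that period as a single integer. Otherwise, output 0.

Simulating and comparing each generation to the original:
Gen 0 (original, given above): 3 live cells
Gen 1: 3 live cells, differs from original
Gen 2: 3 live cells, MATCHES original -> period = 2

Answer: 2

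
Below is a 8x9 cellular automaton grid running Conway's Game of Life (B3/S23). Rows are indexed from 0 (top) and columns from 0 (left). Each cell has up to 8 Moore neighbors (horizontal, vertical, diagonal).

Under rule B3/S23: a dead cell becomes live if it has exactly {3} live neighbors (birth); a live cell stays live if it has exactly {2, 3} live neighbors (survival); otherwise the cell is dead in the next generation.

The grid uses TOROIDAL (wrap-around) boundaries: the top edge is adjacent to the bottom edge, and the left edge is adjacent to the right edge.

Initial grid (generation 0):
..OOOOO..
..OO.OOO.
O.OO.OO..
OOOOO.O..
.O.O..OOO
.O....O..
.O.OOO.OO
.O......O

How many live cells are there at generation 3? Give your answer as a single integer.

Answer: 23

Derivation:
Simulating step by step:
Generation 0 (given above): 36 live cells
Generation 1: 18 live cells
.O.......
.......O.
O.......O
.........
...OO.O.O
.O.O.....
.O..OOOOO
.O......O
Generation 2: 23 live cells
O........
O.......O
........O
O......OO
..OOO....
...O....O
.O..OOOOO
.OO..OO.O
Generation 3: 23 live cells
.......O.
O.......O
.........
O..O...OO
O.OOO..O.
O.....O.O
.O.OO...O
.OO.O...O
Population at generation 3: 23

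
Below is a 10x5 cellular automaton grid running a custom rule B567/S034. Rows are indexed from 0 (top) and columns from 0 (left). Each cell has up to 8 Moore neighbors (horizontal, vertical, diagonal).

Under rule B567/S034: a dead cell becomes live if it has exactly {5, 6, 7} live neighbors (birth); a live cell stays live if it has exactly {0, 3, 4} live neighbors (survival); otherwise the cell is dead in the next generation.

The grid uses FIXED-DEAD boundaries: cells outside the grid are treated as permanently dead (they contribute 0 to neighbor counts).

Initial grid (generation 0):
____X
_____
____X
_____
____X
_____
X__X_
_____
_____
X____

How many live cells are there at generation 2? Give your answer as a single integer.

Simulating step by step:
Generation 0 (given above): 6 live cells
Generation 1: 6 live cells
____X
_____
____X
_____
____X
_____
X__X_
_____
_____
X____
Generation 2: 6 live cells
____X
_____
____X
_____
____X
_____
X__X_
_____
_____
X____
Population at generation 2: 6

Answer: 6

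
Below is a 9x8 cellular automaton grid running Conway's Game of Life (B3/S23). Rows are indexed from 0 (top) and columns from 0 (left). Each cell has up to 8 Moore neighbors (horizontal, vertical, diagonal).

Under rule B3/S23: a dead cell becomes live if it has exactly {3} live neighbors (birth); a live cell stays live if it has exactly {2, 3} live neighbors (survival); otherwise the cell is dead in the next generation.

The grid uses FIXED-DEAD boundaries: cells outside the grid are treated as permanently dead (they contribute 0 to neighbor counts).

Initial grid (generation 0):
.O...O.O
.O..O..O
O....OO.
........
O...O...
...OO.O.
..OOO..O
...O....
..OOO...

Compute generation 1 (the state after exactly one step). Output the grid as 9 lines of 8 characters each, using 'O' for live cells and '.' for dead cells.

Answer: ......O.
OO..O..O
.....OO.
.....O..
...OOO..
..O.....
..O..O..
........
..OOO...

Derivation:
Simulating step by step:
Generation 0 (given above): 22 live cells
Generation 1: 17 live cells
(generation 1 grid is the final answer)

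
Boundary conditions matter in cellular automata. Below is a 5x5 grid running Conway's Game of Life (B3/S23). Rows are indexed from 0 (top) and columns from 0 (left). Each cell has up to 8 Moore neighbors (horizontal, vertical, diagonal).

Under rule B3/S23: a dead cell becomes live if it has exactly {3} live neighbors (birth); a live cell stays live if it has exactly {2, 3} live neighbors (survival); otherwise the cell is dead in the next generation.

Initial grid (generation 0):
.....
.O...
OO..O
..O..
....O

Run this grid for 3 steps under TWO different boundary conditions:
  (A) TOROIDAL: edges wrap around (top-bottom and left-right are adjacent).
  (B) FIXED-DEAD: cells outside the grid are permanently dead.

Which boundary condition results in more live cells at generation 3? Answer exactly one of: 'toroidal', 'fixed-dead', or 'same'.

Answer: toroidal

Derivation:
Under TOROIDAL boundary, generation 3:
.O...
OOOOO
.....
O.OOO
.....
Population = 10

Under FIXED-DEAD boundary, generation 3:
.....
.....
O....
.....
.....
Population = 1

Comparison: toroidal=10, fixed-dead=1 -> toroidal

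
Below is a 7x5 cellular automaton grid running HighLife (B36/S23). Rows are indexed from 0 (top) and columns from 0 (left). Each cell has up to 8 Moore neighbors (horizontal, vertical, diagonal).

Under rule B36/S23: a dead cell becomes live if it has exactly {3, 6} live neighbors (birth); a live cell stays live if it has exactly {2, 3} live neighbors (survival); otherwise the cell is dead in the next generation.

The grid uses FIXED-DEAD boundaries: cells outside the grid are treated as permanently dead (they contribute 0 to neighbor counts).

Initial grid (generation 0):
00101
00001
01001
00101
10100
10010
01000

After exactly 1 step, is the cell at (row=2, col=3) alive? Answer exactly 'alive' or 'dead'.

Simulating step by step:
Generation 0 (given above): 12 live cells
Generation 1: 7 live cells
00010
00001
00001
00100
00100
10100
00000

Cell (2,3) at generation 1: 0 -> dead

Answer: dead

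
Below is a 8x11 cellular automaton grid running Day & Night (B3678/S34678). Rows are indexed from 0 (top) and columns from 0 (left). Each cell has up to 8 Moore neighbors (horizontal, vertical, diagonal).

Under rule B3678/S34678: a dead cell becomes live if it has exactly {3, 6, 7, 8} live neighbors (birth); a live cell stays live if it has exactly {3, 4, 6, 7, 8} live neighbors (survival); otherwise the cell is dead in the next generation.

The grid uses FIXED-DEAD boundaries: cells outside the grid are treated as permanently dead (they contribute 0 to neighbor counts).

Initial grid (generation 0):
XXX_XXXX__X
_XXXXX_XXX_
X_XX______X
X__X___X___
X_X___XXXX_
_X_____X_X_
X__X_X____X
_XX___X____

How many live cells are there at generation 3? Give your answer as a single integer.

Answer: 32

Derivation:
Simulating step by step:
Generation 0 (given above): 39 live cells
Generation 1: 31 live cells
_XX_XXXX_X_
_XXX_X_XXXX
______XX_X_
___X__XX_X_
______XX___
XXX____X_XX
______X____
___________
Generation 2: 31 live cells
_XX_XXXX_XX
_XXX_XX_XXX
___XXX__XX_
_____X_____
_XX___XX_XX
_______XX__
_X_________
___________
Generation 3: 32 live cells
_XX_XXXX_XX
_X__XX___XX
___X_X_XXXX
__XX_X_X__X
______XX___
_XX___XXXX_
___________
___________
Population at generation 3: 32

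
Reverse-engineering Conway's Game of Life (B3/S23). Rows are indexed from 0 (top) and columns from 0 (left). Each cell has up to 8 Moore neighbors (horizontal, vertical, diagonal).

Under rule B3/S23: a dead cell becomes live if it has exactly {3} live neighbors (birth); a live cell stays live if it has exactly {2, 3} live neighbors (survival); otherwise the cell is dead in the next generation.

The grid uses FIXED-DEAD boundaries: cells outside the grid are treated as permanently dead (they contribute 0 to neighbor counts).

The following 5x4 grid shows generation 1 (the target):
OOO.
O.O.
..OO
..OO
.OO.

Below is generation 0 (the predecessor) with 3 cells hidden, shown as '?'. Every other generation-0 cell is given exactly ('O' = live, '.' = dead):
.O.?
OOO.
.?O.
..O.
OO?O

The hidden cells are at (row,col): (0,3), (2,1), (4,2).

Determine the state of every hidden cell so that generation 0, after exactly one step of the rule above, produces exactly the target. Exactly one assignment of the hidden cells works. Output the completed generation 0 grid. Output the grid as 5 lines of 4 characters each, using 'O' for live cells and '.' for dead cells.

Hidden generation-0 cells (in order): (0,3), (2,1), (4,2).
A hidden cell only influences target cells in its own 3x3 neighborhood. Try each of the 2^3 = 8 assignments, step the completed generation 0 forward once under B3/S23, and compare with the target:
  (0,3)=. (2,1)=. (4,2)=. -> step reproduces the target at every cell -> ACCEPT
  (0,3)=. (2,1)=. (4,2)=O -> step gives (3,2)='.' but target has 'O' -> reject
  (0,3)=. (2,1)=O (4,2)=. -> step gives (1,2)='.' but target has 'O' -> reject
  (0,3)=. (2,1)=O (4,2)=O -> step gives (1,2)='.' but target has 'O' -> reject
  (0,3)=O (2,1)=. (4,2)=. -> step gives (0,2)='.' but target has 'O' -> reject
  (0,3)=O (2,1)=. (4,2)=O -> step gives (0,2)='.' but target has 'O' -> reject
  (0,3)=O (2,1)=O (4,2)=. -> step gives (0,2)='.' but target has 'O' -> reject
  (0,3)=O (2,1)=O (4,2)=O -> step gives (0,2)='.' but target has 'O' -> reject
Unique solution: (0,3)=dead, (2,1)=dead, (4,2)=dead.
Check: live-neighbor counts of every cell in the completed generation 0:
3331
2432
2533
2433
1231
Applying B3/S23 to generation 0 with these counts gives:
OOO.
O.O.
..OO
..OO
.OO.
which matches the target exactly.

Answer: .O..
OOO.
..O.
..O.
OO.O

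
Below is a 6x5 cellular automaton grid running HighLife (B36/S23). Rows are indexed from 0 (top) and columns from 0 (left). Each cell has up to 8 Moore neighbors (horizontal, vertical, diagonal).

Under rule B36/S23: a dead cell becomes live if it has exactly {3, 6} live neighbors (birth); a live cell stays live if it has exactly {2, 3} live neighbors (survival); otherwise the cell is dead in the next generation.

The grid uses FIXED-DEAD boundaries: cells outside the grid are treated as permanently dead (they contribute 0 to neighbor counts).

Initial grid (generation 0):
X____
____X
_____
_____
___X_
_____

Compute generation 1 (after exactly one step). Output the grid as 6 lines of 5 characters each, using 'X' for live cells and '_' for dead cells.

Answer: _____
_____
_____
_____
_____
_____

Derivation:
Simulating step by step:
Generation 0 (given above): 3 live cells
Generation 1: 0 live cells
(generation 1 grid is the final answer)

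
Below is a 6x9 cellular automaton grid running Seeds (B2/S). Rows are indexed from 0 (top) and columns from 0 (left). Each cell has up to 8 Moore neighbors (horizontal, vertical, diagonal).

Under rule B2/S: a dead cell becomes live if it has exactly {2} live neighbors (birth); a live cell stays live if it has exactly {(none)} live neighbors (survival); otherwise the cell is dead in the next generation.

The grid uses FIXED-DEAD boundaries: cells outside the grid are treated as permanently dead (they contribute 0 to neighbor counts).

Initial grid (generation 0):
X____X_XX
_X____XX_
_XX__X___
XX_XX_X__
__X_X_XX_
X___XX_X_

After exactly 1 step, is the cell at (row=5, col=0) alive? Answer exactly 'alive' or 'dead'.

Answer: dead

Derivation:
Simulating step by step:
Generation 0 (given above): 23 live cells
Generation 1: 5 live cells
_X_______
____X____
_________
_________
________X
_X______X

Cell (5,0) at generation 1: 0 -> dead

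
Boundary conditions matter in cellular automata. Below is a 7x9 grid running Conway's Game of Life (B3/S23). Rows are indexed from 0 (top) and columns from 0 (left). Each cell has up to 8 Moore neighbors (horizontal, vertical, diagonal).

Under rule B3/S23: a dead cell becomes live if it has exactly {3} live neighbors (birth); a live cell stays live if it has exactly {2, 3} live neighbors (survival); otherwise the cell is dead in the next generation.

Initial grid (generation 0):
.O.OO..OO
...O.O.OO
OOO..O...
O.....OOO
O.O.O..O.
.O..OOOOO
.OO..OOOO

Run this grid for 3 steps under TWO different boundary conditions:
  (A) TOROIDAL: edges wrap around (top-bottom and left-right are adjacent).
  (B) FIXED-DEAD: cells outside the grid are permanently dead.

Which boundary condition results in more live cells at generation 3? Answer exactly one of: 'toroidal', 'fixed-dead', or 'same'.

Under TOROIDAL boundary, generation 3:
..OOOO...
..O.OOO..
OO...O.O.
.OO...OO.
..OO.O...
..OO.....
....O....
Population = 22

Under FIXED-DEAD boundary, generation 3:
...OOO.O.
.O.OOO.O.
OO.....O.
O.....OO.
O..O...O.
O.O.OOO..
.OOOO....
Population = 27

Comparison: toroidal=22, fixed-dead=27 -> fixed-dead

Answer: fixed-dead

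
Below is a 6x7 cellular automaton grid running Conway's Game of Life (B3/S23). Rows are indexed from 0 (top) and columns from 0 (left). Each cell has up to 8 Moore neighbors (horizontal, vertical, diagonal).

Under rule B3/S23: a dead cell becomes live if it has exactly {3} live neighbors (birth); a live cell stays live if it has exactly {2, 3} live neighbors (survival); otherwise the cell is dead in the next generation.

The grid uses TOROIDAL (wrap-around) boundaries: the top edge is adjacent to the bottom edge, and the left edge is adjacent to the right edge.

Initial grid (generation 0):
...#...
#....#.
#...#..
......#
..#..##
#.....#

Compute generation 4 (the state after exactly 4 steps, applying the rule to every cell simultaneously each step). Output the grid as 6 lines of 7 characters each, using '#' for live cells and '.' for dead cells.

Simulating step by step:
Generation 0 (given above): 11 live cells
Generation 1: 11 live cells
#......
....#.#
#....#.
#.....#
.....#.
#....##
Generation 2: 11 live cells
#......
#....##
#....#.
#....#.
.....#.
#....#.
Generation 3: 14 live cells
##...#.
##...#.
##..##.
....##.
....##.
.......
Generation 4: 12 live cells
(generation 4 grid is the final answer)

Answer: ##.....
..#..#.
##.....
...#...
....##.
....###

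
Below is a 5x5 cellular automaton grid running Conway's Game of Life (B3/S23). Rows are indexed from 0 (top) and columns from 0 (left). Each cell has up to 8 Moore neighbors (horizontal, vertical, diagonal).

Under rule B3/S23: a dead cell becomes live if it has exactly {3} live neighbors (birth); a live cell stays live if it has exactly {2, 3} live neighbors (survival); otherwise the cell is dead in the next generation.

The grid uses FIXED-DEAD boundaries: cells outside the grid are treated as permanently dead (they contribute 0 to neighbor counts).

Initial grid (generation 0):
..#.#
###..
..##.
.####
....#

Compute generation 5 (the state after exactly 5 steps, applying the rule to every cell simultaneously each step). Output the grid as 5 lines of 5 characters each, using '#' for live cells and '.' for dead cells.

Simulating step by step:
Generation 0 (given above): 12 live cells
Generation 1: 8 live cells
..##.
.....
#...#
.#..#
..#.#
Generation 2: 4 live cells
.....
...#.
.....
.#..#
...#.
Generation 3: 0 live cells
.....
.....
.....
.....
.....
Generation 4: 0 live cells
.....
.....
.....
.....
.....
Generation 5: 0 live cells
(generation 5 grid is the final answer)

Answer: .....
.....
.....
.....
.....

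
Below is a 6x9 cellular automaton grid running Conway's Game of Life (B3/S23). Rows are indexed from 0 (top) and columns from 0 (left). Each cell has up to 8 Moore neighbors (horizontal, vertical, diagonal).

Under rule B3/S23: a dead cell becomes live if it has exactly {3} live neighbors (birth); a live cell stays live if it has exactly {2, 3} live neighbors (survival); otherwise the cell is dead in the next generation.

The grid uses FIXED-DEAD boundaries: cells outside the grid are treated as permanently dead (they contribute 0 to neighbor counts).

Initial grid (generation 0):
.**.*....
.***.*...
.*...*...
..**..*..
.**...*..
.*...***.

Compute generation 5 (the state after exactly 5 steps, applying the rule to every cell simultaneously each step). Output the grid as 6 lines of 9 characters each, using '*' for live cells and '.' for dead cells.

Answer: ..***....
..***....
.*.*.....
.**......
*........
.**......

Derivation:
Simulating step by step:
Generation 0 (given above): 19 live cells
Generation 1: 18 live cells
.*..*....
*..*.*...
.*...**..
...*.**..
.*.*.....
.**..***.
Generation 2: 15 live cells
....*....
***..**..
..*......
.....**..
.*.*...*.
.**...*..
Generation 3: 14 live cells
.*...*...
.***.*...
..*......
..*...*..
.*...*.*.
.**......
Generation 4: 12 live cells
.*..*....
.*.**....
.........
.**...*..
.*....*..
.**......
Generation 5: 13 live cells
(generation 5 grid is the final answer)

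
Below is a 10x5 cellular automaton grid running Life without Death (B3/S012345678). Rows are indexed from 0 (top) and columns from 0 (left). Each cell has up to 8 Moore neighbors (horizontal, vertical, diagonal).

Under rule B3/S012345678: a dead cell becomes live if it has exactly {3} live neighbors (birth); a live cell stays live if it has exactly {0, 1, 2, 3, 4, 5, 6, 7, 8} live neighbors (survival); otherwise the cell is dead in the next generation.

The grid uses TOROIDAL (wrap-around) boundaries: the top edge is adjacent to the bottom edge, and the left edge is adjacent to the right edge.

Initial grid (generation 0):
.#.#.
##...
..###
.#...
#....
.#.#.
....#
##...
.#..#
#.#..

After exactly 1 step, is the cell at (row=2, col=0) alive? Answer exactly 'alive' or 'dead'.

Answer: dead

Derivation:
Simulating step by step:
Generation 0 (given above): 18 live cells
Generation 1: 33 live cells
.#.##
##...
..###
#####
###..
##.##
.##.#
##..#
.##.#
#.###

Cell (2,0) at generation 1: 0 -> dead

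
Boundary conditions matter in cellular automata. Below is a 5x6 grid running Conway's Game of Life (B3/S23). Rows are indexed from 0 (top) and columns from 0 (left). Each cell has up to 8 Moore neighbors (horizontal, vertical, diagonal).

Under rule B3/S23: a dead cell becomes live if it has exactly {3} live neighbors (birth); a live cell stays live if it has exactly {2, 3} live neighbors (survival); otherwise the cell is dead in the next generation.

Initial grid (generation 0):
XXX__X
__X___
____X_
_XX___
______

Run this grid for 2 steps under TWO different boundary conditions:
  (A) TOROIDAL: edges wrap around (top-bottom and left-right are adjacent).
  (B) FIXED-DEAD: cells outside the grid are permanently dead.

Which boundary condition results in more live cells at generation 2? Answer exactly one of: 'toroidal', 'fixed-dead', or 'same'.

Answer: toroidal

Derivation:
Under TOROIDAL boundary, generation 2:
X_XX_X
____XX
XX_XX_
__X___
_X____
Population = 12

Under FIXED-DEAD boundary, generation 2:
_XXX__
______
_X_X__
__X___
______
Population = 6

Comparison: toroidal=12, fixed-dead=6 -> toroidal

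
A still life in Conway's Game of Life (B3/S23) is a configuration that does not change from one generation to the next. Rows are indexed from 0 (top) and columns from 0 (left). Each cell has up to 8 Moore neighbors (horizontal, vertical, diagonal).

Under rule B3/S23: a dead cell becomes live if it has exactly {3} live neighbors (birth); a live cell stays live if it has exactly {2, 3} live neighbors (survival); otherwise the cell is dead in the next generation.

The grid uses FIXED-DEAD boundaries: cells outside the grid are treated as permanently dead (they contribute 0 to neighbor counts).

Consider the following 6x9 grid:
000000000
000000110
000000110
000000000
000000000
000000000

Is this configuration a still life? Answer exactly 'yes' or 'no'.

Compute generation 1 and compare to generation 0 (given above):
Generation 1:
000000000
000000110
000000110
000000000
000000000
000000000
The grids are IDENTICAL -> still life.

Answer: yes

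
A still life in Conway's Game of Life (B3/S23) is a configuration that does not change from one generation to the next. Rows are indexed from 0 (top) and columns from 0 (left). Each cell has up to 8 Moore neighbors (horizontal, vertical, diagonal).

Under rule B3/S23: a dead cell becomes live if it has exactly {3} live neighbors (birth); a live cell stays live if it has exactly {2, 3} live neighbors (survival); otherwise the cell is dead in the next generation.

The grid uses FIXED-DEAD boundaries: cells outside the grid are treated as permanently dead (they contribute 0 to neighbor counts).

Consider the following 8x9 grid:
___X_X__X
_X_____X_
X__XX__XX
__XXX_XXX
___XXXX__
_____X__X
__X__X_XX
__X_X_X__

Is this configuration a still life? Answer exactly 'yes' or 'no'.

Answer: no

Derivation:
Compute generation 1 and compare to generation 0 (given above):
Generation 1:
_________
__XX__XX_
_X__XX___
__X_____X
__X_____X
___X____X
___XXX_XX
___X_XXX_
Cell (0,3) differs: gen0=1 vs gen1=0 -> NOT a still life.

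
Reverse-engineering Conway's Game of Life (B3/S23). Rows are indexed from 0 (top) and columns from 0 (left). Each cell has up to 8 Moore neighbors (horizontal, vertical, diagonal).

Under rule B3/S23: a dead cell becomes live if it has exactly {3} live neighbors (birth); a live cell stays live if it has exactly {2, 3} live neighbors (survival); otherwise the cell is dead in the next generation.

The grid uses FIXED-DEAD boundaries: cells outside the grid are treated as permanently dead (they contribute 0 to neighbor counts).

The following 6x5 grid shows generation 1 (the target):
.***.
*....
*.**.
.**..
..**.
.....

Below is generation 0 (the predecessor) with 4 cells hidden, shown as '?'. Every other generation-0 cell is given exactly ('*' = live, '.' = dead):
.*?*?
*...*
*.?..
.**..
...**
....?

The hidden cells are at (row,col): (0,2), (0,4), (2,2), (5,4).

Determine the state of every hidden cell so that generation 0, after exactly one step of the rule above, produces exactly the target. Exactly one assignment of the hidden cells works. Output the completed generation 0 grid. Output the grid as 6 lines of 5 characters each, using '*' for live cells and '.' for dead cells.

Answer: .***.
*...*
*.*..
.**..
...**
.....

Derivation:
Hidden generation-0 cells (in order): (0,2), (0,4), (2,2), (5,4).
A hidden cell only influences target cells in its own 3x3 neighborhood. Try each of the 2^4 = 16 assignments, step the completed generation 0 forward once under B3/S23, and compare with the target:
  (0,2)=. (0,4)=. (2,2)=. (5,4)=. -> step gives (0,1)='.' but target has '*' -> reject
  (0,2)=. (0,4)=. (2,2)=. (5,4)=* -> step gives (0,1)='.' but target has '*' -> reject
  (0,2)=. (0,4)=. (2,2)=* (5,4)=. -> step gives (0,1)='.' but target has '*' -> reject
  (0,2)=. (0,4)=. (2,2)=* (5,4)=* -> step gives (0,1)='.' but target has '*' -> reject
  (0,2)=. (0,4)=* (2,2)=. (5,4)=. -> step gives (0,1)='.' but target has '*' -> reject
  (0,2)=. (0,4)=* (2,2)=. (5,4)=* -> step gives (0,1)='.' but target has '*' -> reject
  (0,2)=. (0,4)=* (2,2)=* (5,4)=. -> step gives (0,1)='.' but target has '*' -> reject
  (0,2)=. (0,4)=* (2,2)=* (5,4)=* -> step gives (0,1)='.' but target has '*' -> reject
  (0,2)=* (0,4)=. (2,2)=. (5,4)=. -> step gives (1,2)='*' but target has '.' -> reject
  (0,2)=* (0,4)=. (2,2)=. (5,4)=* -> step gives (1,2)='*' but target has '.' -> reject
  (0,2)=* (0,4)=. (2,2)=* (5,4)=. -> step reproduces the target at every cell -> ACCEPT
  (0,2)=* (0,4)=. (2,2)=* (5,4)=* -> step gives (4,4)='*' but target has '.' -> reject
  (0,2)=* (0,4)=* (2,2)=. (5,4)=. -> step gives (0,4)='*' but target has '.' -> reject
  (0,2)=* (0,4)=* (2,2)=. (5,4)=* -> step gives (0,4)='*' but target has '.' -> reject
  (0,2)=* (0,4)=* (2,2)=* (5,4)=. -> step gives (0,4)='*' but target has '.' -> reject
  (0,2)=* (0,4)=* (2,2)=* (5,4)=* -> step gives (0,4)='*' but target has '.' -> reject
Unique solution: (0,2)=live, (0,4)=dead, (2,2)=live, (5,4)=dead.
Check: live-neighbor counts of every cell in the completed generation 0:
22222
25441
25231
23342
12321
00122
Applying B3/S23 to generation 0 with these counts gives:
.***.
*....
*.**.
.**..
..**.
.....
which matches the target exactly.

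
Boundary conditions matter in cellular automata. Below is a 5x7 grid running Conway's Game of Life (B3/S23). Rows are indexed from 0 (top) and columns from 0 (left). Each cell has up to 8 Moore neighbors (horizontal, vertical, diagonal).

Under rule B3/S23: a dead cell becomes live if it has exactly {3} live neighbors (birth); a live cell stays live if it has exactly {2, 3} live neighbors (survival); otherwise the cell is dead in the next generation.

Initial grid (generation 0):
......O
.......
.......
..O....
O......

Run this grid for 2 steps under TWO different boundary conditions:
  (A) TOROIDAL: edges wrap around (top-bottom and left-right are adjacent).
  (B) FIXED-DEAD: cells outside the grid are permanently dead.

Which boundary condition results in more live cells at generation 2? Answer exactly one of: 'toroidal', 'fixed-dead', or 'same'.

Answer: same

Derivation:
Under TOROIDAL boundary, generation 2:
.......
.......
.......
.......
.......
Population = 0

Under FIXED-DEAD boundary, generation 2:
.......
.......
.......
.......
.......
Population = 0

Comparison: toroidal=0, fixed-dead=0 -> same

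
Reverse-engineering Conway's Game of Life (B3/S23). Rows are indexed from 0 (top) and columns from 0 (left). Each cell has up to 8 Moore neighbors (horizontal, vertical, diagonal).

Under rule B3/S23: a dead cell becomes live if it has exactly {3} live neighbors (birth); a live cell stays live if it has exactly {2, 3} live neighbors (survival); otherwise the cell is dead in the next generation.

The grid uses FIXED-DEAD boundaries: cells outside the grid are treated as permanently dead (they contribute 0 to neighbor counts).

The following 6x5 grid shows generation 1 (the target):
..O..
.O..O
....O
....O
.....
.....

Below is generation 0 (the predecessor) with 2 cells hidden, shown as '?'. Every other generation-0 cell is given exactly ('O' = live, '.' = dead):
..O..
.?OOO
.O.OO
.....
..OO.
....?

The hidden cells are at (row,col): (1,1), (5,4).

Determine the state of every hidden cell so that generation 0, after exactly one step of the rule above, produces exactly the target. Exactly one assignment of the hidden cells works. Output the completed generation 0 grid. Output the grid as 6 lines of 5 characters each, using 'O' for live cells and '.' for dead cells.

Answer: ..O..
..OOO
.O.OO
.....
..OO.
.....

Derivation:
Hidden generation-0 cells (in order): (1,1), (5,4).
A hidden cell only influences target cells in its own 3x3 neighborhood. Try each of the 2^2 = 4 assignments, step the completed generation 0 forward once under B3/S23, and compare with the target:
  (1,1)=. (5,4)=. -> step reproduces the target at every cell -> ACCEPT
  (1,1)=. (5,4)=O -> step gives (4,3)='O' but target has '.' -> reject
  (1,1)=O (5,4)=. -> step gives (0,1)='O' but target has '.' -> reject
  (1,1)=O (5,4)=O -> step gives (0,1)='O' but target has '.' -> reject
Unique solution: (1,1)=dead, (5,4)=dead.
Check: live-neighbor counts of every cell in the completed generation 0:
02242
13453
11443
12443
01111
01221
Applying B3/S23 to generation 0 with these counts gives:
..O..
.O..O
....O
....O
.....
.....
which matches the target exactly.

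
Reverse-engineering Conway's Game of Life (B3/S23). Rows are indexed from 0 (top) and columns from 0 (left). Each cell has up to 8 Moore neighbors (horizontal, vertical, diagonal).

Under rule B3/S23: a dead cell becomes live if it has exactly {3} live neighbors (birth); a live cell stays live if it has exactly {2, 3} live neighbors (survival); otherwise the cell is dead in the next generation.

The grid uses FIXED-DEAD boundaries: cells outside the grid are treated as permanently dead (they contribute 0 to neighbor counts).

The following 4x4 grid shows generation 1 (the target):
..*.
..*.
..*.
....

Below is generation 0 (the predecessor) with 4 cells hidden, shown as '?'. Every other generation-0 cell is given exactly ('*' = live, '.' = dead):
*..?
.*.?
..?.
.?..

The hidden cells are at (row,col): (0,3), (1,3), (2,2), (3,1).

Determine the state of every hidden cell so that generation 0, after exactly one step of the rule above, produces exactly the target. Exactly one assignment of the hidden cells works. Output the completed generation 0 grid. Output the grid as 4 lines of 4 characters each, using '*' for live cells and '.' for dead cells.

Hidden generation-0 cells (in order): (0,3), (1,3), (2,2), (3,1).
A hidden cell only influences target cells in its own 3x3 neighborhood. Try each of the 2^4 = 16 assignments, step the completed generation 0 forward once under B3/S23, and compare with the target:
  (0,3)=. (1,3)=. (2,2)=. (3,1)=. -> step gives (0,2)='.' but target has '*' -> reject
  (0,3)=. (1,3)=. (2,2)=. (3,1)=* -> step gives (0,2)='.' but target has '*' -> reject
  (0,3)=. (1,3)=. (2,2)=* (3,1)=. -> step gives (0,2)='.' but target has '*' -> reject
  (0,3)=. (1,3)=. (2,2)=* (3,1)=* -> step gives (0,2)='.' but target has '*' -> reject
  (0,3)=. (1,3)=* (2,2)=. (3,1)=. -> step gives (0,2)='.' but target has '*' -> reject
  (0,3)=. (1,3)=* (2,2)=. (3,1)=* -> step gives (0,2)='.' but target has '*' -> reject
  (0,3)=. (1,3)=* (2,2)=* (3,1)=. -> step gives (0,2)='.' but target has '*' -> reject
  (0,3)=. (1,3)=* (2,2)=* (3,1)=* -> step gives (0,2)='.' but target has '*' -> reject
  (0,3)=* (1,3)=. (2,2)=. (3,1)=. -> step gives (0,2)='.' but target has '*' -> reject
  (0,3)=* (1,3)=. (2,2)=. (3,1)=* -> step gives (0,2)='.' but target has '*' -> reject
  (0,3)=* (1,3)=. (2,2)=* (3,1)=. -> step gives (0,2)='.' but target has '*' -> reject
  (0,3)=* (1,3)=. (2,2)=* (3,1)=* -> step gives (0,2)='.' but target has '*' -> reject
  (0,3)=* (1,3)=* (2,2)=. (3,1)=. -> step gives (2,2)='.' but target has '*' -> reject
  (0,3)=* (1,3)=* (2,2)=. (3,1)=* -> step reproduces the target at every cell -> ACCEPT
  (0,3)=* (1,3)=* (2,2)=* (3,1)=. -> step gives (1,1)='*' but target has '.' -> reject
  (0,3)=* (1,3)=* (2,2)=* (3,1)=* -> step gives (1,1)='*' but target has '.' -> reject
Unique solution: (0,3)=live, (1,3)=live, (2,2)=dead, (3,1)=live.
Check: live-neighbor counts of every cell in the completed generation 0:
1231
2131
2231
1010
Applying B3/S23 to generation 0 with these counts gives:
..*.
..*.
..*.
....
which matches the target exactly.

Answer: *..*
.*.*
....
.*..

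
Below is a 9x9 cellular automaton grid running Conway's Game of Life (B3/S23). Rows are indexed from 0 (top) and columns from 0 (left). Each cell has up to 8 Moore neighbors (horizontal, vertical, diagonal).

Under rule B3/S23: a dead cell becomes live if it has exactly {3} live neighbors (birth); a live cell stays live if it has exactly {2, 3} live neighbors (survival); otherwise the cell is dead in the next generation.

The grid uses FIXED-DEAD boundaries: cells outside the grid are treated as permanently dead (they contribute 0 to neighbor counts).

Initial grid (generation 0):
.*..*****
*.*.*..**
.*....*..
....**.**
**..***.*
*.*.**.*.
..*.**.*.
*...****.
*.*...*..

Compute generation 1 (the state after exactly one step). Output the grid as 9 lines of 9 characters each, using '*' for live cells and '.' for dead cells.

Answer: .*.****.*
*.***...*
.*.**.*..
**..*...*
**......*
*.*....**
.......**
....*..*.
.*....**.

Derivation:
Simulating step by step:
Generation 0 (given above): 40 live cells
Generation 1: 33 live cells
(generation 1 grid is the final answer)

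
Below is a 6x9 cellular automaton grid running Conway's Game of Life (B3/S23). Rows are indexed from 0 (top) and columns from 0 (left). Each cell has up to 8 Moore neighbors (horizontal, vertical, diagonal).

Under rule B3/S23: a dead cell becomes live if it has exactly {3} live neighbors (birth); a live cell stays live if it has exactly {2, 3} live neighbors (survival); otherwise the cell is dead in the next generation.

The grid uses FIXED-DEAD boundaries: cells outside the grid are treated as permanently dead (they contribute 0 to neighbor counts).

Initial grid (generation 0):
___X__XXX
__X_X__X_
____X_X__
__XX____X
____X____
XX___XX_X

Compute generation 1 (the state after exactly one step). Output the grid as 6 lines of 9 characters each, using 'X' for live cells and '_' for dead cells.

Simulating step by step:
Generation 0 (given above): 18 live cells
Generation 1: 20 live cells
(generation 1 grid is the final answer)

Answer: ___X__XXX
____X___X
__X_XX_X_
___XXX___
_XXXXX_X_
_____X___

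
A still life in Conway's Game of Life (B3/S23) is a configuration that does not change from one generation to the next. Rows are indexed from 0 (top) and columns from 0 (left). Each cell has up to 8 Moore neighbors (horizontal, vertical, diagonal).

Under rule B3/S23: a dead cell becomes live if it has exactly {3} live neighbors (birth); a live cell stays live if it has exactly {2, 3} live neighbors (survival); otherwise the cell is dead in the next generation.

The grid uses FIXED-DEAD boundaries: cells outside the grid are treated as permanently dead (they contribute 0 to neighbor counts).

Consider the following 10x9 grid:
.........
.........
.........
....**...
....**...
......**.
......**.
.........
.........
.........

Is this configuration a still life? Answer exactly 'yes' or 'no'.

Compute generation 1 and compare to generation 0 (given above):
Generation 1:
.........
.........
.........
....**...
....*....
.......*.
......**.
.........
.........
.........
Cell (4,5) differs: gen0=1 vs gen1=0 -> NOT a still life.

Answer: no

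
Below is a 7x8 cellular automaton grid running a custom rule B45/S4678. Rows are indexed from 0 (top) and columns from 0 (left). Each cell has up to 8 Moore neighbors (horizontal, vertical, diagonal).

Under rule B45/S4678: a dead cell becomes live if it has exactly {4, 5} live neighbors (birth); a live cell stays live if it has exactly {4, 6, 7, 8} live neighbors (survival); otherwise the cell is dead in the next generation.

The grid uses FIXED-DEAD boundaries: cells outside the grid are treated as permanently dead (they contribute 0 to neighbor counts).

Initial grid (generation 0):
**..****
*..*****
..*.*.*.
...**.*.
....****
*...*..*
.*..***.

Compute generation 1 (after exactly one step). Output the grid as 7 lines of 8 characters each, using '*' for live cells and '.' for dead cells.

Simulating step by step:
Generation 0 (given above): 29 live cells
Generation 1: 16 live cells
(generation 1 grid is the final answer)

Answer: ....*...
.*.*.***
......**
...**.**
...**.*.
....*...
........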